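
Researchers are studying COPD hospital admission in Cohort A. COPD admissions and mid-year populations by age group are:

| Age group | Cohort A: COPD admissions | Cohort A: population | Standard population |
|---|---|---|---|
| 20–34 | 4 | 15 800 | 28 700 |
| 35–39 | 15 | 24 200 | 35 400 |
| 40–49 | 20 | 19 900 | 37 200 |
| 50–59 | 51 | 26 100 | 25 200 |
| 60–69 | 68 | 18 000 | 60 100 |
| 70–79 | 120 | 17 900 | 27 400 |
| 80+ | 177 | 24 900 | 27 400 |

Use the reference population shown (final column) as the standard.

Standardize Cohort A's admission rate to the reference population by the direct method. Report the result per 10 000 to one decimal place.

29.9

Age-specific rates per 10 000 for Cohort A: 2.53, 6.20, 10.05, 19.54, 37.78, 67.04, 71.08.
Standard total = 241 400; weights = 0.1189, 0.1466, 0.1541, 0.1044, 0.2490, 0.1135, 0.1135.
Standardized rate: 0.1189×2.53 + 0.1466×6.20 + 0.1541×10.05 + 0.1044×19.54 + 0.2490×37.78 + 0.1135×67.04 + 0.1135×71.08 = 29.8815 per 10 000.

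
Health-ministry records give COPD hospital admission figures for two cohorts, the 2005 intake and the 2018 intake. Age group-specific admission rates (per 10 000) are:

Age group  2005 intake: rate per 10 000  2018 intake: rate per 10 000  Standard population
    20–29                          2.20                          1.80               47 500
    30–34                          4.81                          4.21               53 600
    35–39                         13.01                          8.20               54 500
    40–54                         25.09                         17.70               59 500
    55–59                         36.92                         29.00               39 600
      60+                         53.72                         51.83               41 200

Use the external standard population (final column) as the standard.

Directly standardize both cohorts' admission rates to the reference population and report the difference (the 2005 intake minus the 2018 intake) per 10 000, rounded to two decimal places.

3.87

Standard total = 295 900; weights = 0.1605, 0.1811, 0.1842, 0.2011, 0.1338, 0.1392.
The 2005 intake: 0.1605×2.20 + 0.1811×4.81 + 0.1842×13.01 + 0.2011×25.09 + 0.1338×36.92 + 0.1392×53.72 = 21.0866 per 10 000.
The 2018 intake: 0.1605×1.80 + 0.1811×4.21 + 0.1842×8.20 + 0.2011×17.70 + 0.1338×29.00 + 0.1392×51.83 = 17.2187 per 10 000.
Difference = 21.0866 − 17.2187 = 3.8679.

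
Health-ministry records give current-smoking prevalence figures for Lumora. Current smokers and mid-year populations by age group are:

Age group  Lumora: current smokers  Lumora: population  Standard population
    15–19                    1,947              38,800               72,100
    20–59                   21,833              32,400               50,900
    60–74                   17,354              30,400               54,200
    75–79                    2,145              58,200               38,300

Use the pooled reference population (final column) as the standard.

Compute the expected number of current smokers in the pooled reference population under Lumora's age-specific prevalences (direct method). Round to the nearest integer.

Age-specific rates per 1,000 for Lumora: 50.180, 673.858, 570.855, 36.856.
Expected current smokers = Σ (standard pop × age-specific rate ÷ 1,000)
= 72,100×50.180/1,000 + 50,900×673.858/1,000 + 54,200×570.855/1,000 + 38,300×36.856/1,000
= 3618.01 + 34299.37 + 30940.36 + 1411.57 = 70269.31.

70269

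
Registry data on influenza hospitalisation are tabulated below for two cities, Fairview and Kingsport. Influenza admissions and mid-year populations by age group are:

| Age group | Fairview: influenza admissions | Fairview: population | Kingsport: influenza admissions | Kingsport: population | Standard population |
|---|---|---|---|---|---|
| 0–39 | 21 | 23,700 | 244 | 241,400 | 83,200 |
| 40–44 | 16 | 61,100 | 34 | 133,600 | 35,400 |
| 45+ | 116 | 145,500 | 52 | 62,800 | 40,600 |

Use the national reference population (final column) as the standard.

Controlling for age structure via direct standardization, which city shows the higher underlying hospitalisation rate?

Kingsport

Age-specific rates per 100,000 for Fairview: 88.61, 26.19, 79.73.
For Kingsport: 101.08, 25.45, 82.80.
Standard total = 159,200; weights = 0.5226, 0.2224, 0.2550.
Fairview: 0.5226×88.61 + 0.2224×26.19 + 0.2550×79.73 = 72.4623 per 100,000.
Kingsport: 0.5226×101.08 + 0.2224×25.45 + 0.2550×82.80 = 79.5998 per 100,000.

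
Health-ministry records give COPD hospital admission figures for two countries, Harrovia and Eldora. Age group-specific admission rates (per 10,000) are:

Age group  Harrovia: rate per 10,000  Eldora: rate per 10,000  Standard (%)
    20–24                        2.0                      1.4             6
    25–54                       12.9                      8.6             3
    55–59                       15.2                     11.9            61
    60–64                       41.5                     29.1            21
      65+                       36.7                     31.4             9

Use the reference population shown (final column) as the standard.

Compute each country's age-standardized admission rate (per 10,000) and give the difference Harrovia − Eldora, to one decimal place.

5.3

Standard weights: 0.06, 0.03, 0.61, 0.21, 0.09.
Harrovia: 0.0600×2.0 + 0.0300×12.9 + 0.6100×15.2 + 0.2100×41.5 + 0.0900×36.7 = 21.7970 per 10,000.
Eldora: 0.0600×1.4 + 0.0300×8.6 + 0.6100×11.9 + 0.2100×29.1 + 0.0900×31.4 = 16.5380 per 10,000.
Difference = 21.7970 − 16.5380 = 5.2590.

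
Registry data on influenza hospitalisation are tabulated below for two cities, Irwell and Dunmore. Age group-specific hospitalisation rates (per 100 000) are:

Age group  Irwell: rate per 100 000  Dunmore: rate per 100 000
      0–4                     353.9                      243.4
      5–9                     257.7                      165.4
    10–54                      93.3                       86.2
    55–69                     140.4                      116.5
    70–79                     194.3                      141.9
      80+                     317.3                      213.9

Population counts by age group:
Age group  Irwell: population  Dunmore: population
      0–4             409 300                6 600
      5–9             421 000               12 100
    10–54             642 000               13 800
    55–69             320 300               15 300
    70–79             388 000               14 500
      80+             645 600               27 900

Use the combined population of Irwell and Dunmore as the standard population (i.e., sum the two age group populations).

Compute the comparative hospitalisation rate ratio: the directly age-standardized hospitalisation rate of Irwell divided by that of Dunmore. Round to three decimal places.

Combined standard total = 2 916 400; weights = 0.1426, 0.1485, 0.2249, 0.1151, 0.1380, 0.2309.
Irwell: 0.1426×353.9 + 0.1485×257.7 + 0.2249×93.3 + 0.1151×140.4 + 0.1380×194.3 + 0.2309×317.3 = 225.9665 per 100 000.
Dunmore: 0.1426×243.4 + 0.1485×165.4 + 0.2249×86.2 + 0.1151×116.5 + 0.1380×141.9 + 0.2309×213.9 = 161.0439 per 100 000.
Ratio = 225.9665 ÷ 161.0439 = 1.40314.

1.403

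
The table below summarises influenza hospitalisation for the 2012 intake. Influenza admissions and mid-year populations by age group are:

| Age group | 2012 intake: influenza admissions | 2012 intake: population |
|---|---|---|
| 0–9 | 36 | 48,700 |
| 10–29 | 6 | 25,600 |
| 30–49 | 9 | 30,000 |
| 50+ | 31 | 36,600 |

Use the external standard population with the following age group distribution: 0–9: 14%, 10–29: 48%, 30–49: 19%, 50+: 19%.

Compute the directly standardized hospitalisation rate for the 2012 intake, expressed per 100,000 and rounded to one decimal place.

Age-specific rates per 100,000 for the 2012 intake: 73.92, 23.44, 30.00, 84.70.
Standard weights: 0.14, 0.48, 0.19, 0.19.
Standardized rate: 0.1400×73.92 + 0.4800×23.44 + 0.1900×30.00 + 0.1900×84.70 = 43.3920 per 100,000.

43.4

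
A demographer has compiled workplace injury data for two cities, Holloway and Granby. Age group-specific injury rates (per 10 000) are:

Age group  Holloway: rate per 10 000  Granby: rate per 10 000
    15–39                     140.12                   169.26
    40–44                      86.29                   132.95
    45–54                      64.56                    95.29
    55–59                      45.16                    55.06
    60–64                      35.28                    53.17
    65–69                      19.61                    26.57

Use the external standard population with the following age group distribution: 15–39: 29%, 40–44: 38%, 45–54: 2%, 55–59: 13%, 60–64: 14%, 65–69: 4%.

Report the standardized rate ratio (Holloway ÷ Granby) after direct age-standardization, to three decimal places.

0.737

Standard weights: 0.29, 0.38, 0.02, 0.13, 0.14, 0.04.
Holloway: 0.2900×140.12 + 0.3800×86.29 + 0.0200×64.56 + 0.1300×45.16 + 0.1400×35.28 + 0.0400×19.61 = 86.3106 per 10 000.
Granby: 0.2900×169.26 + 0.3800×132.95 + 0.0200×95.29 + 0.1300×55.06 + 0.1400×53.17 + 0.0400×26.57 = 117.1766 per 10 000.
Ratio = 86.3106 ÷ 117.1766 = 0.73659.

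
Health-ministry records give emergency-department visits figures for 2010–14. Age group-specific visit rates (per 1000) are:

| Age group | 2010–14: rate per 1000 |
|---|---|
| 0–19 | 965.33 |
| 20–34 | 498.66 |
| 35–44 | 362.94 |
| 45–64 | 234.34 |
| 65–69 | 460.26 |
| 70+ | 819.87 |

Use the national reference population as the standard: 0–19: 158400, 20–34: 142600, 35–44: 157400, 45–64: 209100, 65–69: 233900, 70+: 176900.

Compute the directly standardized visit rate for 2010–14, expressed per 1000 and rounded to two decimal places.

540.51

Standard total = 1078300; weights = 0.1469, 0.1322, 0.1460, 0.1939, 0.2169, 0.1641.
Standardized rate: 0.1469×965.33 + 0.1322×498.66 + 0.1460×362.94 + 0.1939×234.34 + 0.2169×460.26 + 0.1641×819.87 = 540.5122 per 1000.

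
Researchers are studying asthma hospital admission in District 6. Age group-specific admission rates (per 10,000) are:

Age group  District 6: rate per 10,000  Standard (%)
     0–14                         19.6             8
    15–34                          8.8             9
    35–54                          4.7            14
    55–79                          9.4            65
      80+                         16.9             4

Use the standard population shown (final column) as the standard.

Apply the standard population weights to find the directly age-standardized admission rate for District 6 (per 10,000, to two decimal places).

9.80

Standard weights: 0.08, 0.09, 0.14, 0.65, 0.04.
Standardized rate: 0.0800×19.6 + 0.0900×8.8 + 0.1400×4.7 + 0.6500×9.4 + 0.0400×16.9 = 9.8040 per 10,000.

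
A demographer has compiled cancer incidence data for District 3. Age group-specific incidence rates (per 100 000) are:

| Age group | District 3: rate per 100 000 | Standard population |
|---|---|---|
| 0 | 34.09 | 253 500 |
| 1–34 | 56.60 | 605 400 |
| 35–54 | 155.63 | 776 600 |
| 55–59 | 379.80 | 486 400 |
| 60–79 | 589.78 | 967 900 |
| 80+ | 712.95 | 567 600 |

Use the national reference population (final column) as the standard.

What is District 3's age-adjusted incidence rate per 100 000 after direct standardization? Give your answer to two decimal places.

Standard total = 3 657 400; weights = 0.0693, 0.1655, 0.2123, 0.1330, 0.2646, 0.1552.
Standardized rate: 0.0693×34.09 + 0.1655×56.60 + 0.2123×155.63 + 0.1330×379.80 + 0.2646×589.78 + 0.1552×712.95 = 362.0121 per 100 000.

362.01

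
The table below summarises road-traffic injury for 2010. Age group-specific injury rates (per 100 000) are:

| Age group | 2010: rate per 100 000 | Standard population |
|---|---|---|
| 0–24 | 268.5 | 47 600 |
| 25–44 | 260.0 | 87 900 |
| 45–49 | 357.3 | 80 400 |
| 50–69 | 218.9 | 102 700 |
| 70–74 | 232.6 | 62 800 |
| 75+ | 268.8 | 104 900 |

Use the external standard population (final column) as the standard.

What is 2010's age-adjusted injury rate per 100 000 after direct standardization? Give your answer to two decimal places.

Standard total = 486 300; weights = 0.0979, 0.1808, 0.1653, 0.2112, 0.1291, 0.2157.
Standardized rate: 0.0979×268.5 + 0.1808×260.0 + 0.1653×357.3 + 0.2112×218.9 + 0.1291×232.6 + 0.2157×268.8 = 266.5987 per 100 000.

266.60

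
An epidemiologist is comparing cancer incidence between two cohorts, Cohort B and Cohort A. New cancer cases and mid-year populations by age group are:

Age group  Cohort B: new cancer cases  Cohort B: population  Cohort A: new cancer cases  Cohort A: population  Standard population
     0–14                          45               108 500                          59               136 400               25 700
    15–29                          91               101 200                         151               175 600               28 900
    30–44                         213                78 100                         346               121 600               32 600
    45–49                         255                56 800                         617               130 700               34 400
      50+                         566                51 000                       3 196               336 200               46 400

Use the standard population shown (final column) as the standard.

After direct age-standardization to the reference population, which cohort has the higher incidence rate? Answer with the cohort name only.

Cohort B

Age-specific rates per 100 000 for Cohort B: 41.47, 89.92, 272.73, 448.94, 1109.80.
For Cohort A: 43.26, 85.99, 284.54, 472.07, 950.62.
Standard total = 168 000; weights = 0.1530, 0.1720, 0.1940, 0.2048, 0.2762.
Cohort B: 0.1530×41.47 + 0.1720×89.92 + 0.1940×272.73 + 0.2048×448.94 + 0.2762×1109.80 = 473.1791 per 100 000.
Cohort A: 0.1530×43.26 + 0.1720×85.99 + 0.1940×284.54 + 0.2048×472.07 + 0.2762×950.62 = 435.8398 per 100 000.
The crude rates (295.75 vs 485.17) would put Cohort A higher, but that reflects its age composition; once standardized to a common age structure, Cohort B has the higher underlying rate.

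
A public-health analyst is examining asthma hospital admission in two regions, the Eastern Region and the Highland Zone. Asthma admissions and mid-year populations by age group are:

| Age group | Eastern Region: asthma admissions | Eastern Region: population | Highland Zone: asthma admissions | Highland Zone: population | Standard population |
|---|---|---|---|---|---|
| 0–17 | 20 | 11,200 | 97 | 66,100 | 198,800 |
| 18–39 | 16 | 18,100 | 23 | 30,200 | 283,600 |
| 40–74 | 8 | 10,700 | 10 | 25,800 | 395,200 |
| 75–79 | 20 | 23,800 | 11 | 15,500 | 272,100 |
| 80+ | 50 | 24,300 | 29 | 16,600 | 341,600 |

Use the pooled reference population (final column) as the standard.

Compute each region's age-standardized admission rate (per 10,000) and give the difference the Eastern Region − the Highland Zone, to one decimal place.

Age-specific rates per 10,000 for the Eastern Region: 17.86, 8.84, 7.48, 8.40, 20.58.
For the Highland Zone: 14.67, 7.62, 3.88, 7.10, 17.47.
Standard total = 1,491,300; weights = 0.1333, 0.1902, 0.2650, 0.1825, 0.2291.
The Eastern Region: 0.1333×17.86 + 0.1902×8.84 + 0.2650×7.48 + 0.1825×8.40 + 0.2291×20.58 = 12.2893 per 10,000.
The Highland Zone: 0.1333×14.67 + 0.1902×7.62 + 0.2650×3.88 + 0.1825×7.10 + 0.2291×17.47 = 9.7282 per 10,000.
Difference = 12.2893 − 9.7282 = 2.5611.

2.6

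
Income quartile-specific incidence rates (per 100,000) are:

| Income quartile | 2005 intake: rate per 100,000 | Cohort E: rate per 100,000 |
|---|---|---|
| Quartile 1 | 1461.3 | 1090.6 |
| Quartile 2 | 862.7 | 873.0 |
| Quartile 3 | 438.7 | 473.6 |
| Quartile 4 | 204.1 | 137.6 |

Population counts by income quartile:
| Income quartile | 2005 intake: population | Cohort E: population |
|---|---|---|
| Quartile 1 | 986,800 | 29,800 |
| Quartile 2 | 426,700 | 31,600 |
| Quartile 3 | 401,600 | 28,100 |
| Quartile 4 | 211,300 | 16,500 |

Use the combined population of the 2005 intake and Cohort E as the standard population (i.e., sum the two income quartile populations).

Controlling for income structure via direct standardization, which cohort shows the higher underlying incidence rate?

Combined standard total = 2,132,400; weights = 0.4767, 0.2149, 0.2015, 0.1068.
The 2005 intake: 0.4767×1461.3 + 0.2149×862.7 + 0.2015×438.7 + 0.1068×204.1 = 992.2793 per 100,000.
Cohort E: 0.4767×1090.6 + 0.2149×873.0 + 0.2015×473.6 + 0.1068×137.6 = 817.6942 per 100,000.

2005 intake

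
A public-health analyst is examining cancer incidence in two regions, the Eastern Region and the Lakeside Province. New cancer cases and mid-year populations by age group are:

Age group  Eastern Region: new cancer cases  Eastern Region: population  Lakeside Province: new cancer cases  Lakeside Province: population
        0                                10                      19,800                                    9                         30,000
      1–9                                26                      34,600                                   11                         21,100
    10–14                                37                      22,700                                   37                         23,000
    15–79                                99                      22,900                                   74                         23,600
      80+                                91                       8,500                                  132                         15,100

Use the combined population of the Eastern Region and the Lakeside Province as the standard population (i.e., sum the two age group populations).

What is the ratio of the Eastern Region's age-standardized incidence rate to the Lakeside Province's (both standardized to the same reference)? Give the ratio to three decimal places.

Age-specific rates per 100,000 for the Eastern Region: 50.51, 75.14, 163.00, 432.31, 1070.59.
For the Lakeside Province: 30.00, 52.13, 160.87, 313.56, 874.17.
Combined standard total = 221,300; weights = 0.2250, 0.2517, 0.2065, 0.2101, 0.1066.
The Eastern Region: 0.2250×50.51 + 0.2517×75.14 + 0.2065×163.00 + 0.2101×432.31 + 0.1066×1070.59 = 268.9476 per 100,000.
The Lakeside Province: 0.2250×30.00 + 0.2517×52.13 + 0.2065×160.87 + 0.2101×313.56 + 0.1066×874.17 = 212.2029 per 100,000.
Ratio = 268.9476 ÷ 212.2029 = 1.26741.

1.267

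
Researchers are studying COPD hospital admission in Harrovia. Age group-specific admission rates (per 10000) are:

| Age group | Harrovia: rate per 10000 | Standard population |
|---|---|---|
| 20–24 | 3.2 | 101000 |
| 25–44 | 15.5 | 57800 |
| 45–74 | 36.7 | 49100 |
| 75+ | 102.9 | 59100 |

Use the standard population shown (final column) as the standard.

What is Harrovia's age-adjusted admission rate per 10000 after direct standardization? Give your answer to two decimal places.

Standard total = 267000; weights = 0.3783, 0.2165, 0.1839, 0.2213.
Standardized rate: 0.3783×3.2 + 0.2165×15.5 + 0.1839×36.7 + 0.2213×102.9 = 34.0916 per 10000.

34.09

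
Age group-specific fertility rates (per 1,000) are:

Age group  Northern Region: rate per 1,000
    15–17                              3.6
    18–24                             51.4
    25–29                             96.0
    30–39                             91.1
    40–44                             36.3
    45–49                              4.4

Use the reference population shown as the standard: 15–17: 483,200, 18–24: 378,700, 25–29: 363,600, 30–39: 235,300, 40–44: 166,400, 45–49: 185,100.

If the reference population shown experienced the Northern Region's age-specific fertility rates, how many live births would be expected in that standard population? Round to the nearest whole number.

84401

Expected live births = Σ (standard pop × age-specific rate ÷ 1,000)
= 483,200×3.6/1,000 + 378,700×51.4/1,000 + 363,600×96.0/1,000 + 235,300×91.1/1,000 + 166,400×36.3/1,000 + 185,100×4.4/1,000
= 1739.52 + 19465.18 + 34905.60 + 21435.83 + 6040.32 + 814.44 = 84400.89.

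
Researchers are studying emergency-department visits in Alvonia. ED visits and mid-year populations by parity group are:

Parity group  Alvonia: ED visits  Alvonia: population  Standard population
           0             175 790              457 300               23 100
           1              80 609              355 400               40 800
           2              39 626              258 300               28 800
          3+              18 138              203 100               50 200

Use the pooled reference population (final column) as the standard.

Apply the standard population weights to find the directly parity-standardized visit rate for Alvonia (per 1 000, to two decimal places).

Parity-specific rates per 1 000 for Alvonia: 384.408, 226.812, 153.411, 89.306.
Standard total = 142 900; weights = 0.1617, 0.2855, 0.2015, 0.3513.
Standardized rate: 0.1617×384.408 + 0.2855×226.812 + 0.2015×153.411 + 0.3513×89.306 = 189.1893 per 1 000.

189.19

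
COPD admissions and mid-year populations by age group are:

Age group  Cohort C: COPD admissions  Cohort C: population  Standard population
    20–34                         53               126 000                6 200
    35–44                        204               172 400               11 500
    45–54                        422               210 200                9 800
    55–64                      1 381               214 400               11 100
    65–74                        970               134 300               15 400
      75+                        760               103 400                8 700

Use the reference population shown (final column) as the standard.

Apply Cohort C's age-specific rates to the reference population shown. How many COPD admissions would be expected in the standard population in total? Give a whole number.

Age-specific rates per 10 000 for Cohort C: 4.21, 11.83, 20.08, 64.41, 72.23, 73.50.
Expected COPD admissions = Σ (standard pop × age-specific rate ÷ 10 000)
= 6 200×4.21/10 000 + 11 500×11.83/10 000 + 9 800×20.08/10 000 + 11 100×64.41/10 000 + 15 400×72.23/10 000 + 8 700×73.50/10 000
= 2.61 + 13.61 + 19.67 + 71.50 + 111.23 + 63.95 = 282.56.

283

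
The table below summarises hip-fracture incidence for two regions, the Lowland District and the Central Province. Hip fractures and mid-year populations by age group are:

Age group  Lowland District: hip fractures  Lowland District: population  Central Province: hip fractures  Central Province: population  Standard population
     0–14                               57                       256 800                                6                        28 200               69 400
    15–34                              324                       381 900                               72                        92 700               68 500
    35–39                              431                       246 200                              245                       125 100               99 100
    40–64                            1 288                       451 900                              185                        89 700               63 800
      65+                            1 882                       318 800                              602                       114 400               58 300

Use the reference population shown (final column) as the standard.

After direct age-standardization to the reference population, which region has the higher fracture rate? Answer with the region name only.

Age-specific rates per 100 000 for the Lowland District: 22.20, 84.84, 175.06, 285.02, 590.34.
For the Central Province: 21.28, 77.67, 195.84, 206.24, 526.22.
Standard total = 359 100; weights = 0.1933, 0.1908, 0.2760, 0.1777, 0.1624.
The Lowland District: 0.1933×22.20 + 0.1908×84.84 + 0.2760×175.06 + 0.1777×285.02 + 0.1624×590.34 = 215.2642 per 100 000.
The Central Province: 0.1933×21.28 + 0.1908×77.67 + 0.2760×195.84 + 0.1777×206.24 + 0.1624×526.22 = 195.0493 per 100 000.
The crude rates (240.52 vs 246.61) would put the Central Province higher, but that reflects its age composition; once standardized to a common age structure, the Lowland District has the higher underlying rate.

Lowland District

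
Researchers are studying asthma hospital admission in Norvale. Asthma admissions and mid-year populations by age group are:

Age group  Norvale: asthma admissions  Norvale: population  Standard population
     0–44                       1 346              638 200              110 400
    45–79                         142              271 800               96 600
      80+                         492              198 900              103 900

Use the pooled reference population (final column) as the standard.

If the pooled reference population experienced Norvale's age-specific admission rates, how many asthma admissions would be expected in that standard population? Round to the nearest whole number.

540

Age-specific rates per 10 000 for Norvale: 21.09, 5.22, 24.74.
Expected asthma admissions = Σ (standard pop × age-specific rate ÷ 10 000)
= 110 400×21.09/10 000 + 96 600×5.22/10 000 + 103 900×24.74/10 000
= 232.84 + 50.47 + 257.01 = 540.32.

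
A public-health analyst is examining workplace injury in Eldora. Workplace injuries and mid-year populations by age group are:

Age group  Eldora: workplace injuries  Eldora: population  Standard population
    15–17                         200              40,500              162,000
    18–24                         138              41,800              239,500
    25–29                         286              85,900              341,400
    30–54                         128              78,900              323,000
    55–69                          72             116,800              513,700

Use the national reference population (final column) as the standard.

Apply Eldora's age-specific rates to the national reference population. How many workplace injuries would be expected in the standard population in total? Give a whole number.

3568

Age-specific rates per 10,000 for Eldora: 49.38, 33.01, 33.29, 16.22, 6.16.
Expected workplace injuries = Σ (standard pop × age-specific rate ÷ 10,000)
= 162,000×49.38/10,000 + 239,500×33.01/10,000 + 341,400×33.29/10,000 + 323,000×16.22/10,000 + 513,700×6.16/10,000
= 800.00 + 790.69 + 1136.68 + 524.01 + 316.66 = 3568.04.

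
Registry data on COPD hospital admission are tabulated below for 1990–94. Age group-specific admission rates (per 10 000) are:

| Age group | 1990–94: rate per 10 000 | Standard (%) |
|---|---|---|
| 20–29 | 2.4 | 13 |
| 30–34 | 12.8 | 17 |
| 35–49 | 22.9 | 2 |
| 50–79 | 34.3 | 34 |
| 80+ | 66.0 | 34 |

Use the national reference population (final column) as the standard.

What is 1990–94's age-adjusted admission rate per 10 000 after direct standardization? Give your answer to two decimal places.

37.05

Standard weights: 0.13, 0.17, 0.02, 0.34, 0.34.
Standardized rate: 0.1300×2.4 + 0.1700×12.8 + 0.0200×22.9 + 0.3400×34.3 + 0.3400×66.0 = 37.0480 per 10 000.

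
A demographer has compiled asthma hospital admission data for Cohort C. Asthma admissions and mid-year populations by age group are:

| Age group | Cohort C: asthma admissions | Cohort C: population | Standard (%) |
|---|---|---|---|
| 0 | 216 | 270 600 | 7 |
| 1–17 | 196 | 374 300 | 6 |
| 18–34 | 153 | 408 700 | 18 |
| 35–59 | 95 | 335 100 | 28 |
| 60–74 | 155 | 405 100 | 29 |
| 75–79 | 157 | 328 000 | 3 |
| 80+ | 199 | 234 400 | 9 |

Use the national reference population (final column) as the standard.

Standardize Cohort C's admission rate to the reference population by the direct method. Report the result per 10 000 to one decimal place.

Age-specific rates per 10 000 for Cohort C: 7.98, 5.24, 3.74, 2.83, 3.83, 4.79, 8.49.
Standard weights: 0.07, 0.06, 0.18, 0.28, 0.29, 0.03, 0.09.
Standardized rate: 0.0700×7.98 + 0.0600×5.24 + 0.1800×3.74 + 0.2800×2.83 + 0.2900×3.83 + 0.0300×4.79 + 0.0900×8.49 = 4.3579 per 10 000.

4.4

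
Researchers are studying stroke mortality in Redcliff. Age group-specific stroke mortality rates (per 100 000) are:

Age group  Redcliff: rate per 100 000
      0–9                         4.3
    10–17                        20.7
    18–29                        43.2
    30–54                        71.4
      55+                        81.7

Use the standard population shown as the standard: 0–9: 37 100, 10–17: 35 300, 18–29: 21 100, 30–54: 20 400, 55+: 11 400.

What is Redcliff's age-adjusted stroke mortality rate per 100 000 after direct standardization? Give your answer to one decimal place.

33.4

Standard total = 125 300; weights = 0.2961, 0.2817, 0.1684, 0.1628, 0.0910.
Standardized rate: 0.2961×4.3 + 0.2817×20.7 + 0.1684×43.2 + 0.1628×71.4 + 0.0910×81.7 = 33.4374 per 100 000.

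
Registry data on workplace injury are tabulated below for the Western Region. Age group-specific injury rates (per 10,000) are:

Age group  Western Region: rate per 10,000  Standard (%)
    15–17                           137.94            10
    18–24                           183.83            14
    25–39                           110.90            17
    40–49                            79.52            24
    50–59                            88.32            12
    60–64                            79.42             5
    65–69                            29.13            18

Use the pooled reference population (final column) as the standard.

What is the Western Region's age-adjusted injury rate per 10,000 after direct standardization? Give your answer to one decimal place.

97.3

Standard weights: 0.10, 0.14, 0.17, 0.24, 0.12, 0.05, 0.18.
Standardized rate: 0.1000×137.94 + 0.1400×183.83 + 0.1700×110.90 + 0.2400×79.52 + 0.1200×88.32 + 0.0500×79.42 + 0.1800×29.13 = 97.2808 per 10,000.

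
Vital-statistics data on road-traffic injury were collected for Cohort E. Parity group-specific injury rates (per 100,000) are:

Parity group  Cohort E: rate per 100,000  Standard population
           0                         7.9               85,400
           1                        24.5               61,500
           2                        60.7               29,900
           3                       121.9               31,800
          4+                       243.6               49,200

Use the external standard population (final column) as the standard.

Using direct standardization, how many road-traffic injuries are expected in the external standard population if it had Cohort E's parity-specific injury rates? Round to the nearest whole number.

199

Expected road-traffic injuries = Σ (standard pop × parity-specific rate ÷ 100,000)
= 85,400×7.9/100,000 + 61,500×24.5/100,000 + 29,900×60.7/100,000 + 31,800×121.9/100,000 + 49,200×243.6/100,000
= 6.75 + 15.07 + 18.15 + 38.76 + 119.85 = 198.58.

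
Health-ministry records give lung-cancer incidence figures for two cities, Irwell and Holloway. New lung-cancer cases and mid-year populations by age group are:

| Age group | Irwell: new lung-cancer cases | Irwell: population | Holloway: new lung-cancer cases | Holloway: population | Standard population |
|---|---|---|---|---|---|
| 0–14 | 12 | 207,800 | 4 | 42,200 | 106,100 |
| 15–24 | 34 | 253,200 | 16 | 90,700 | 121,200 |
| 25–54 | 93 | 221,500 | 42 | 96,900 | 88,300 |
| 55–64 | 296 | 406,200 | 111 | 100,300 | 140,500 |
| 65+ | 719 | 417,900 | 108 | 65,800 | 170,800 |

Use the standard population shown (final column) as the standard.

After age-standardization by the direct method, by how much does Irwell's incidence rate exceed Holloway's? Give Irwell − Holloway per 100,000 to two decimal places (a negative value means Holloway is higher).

Age-specific rates per 100,000 for Irwell: 5.77, 13.43, 41.99, 72.87, 172.05.
For Holloway: 9.48, 17.64, 43.34, 110.67, 164.13.
Standard total = 626,900; weights = 0.1692, 0.1933, 0.1409, 0.2241, 0.2725.
Irwell: 0.1692×5.77 + 0.1933×13.43 + 0.1409×41.99 + 0.2241×72.87 + 0.2725×172.05 = 72.6945 per 100,000.
Holloway: 0.1692×9.48 + 0.1933×17.64 + 0.1409×43.34 + 0.2241×110.67 + 0.2725×164.13 = 80.6410 per 100,000.
Difference = 72.6945 − 80.6410 = -7.9466.

-7.95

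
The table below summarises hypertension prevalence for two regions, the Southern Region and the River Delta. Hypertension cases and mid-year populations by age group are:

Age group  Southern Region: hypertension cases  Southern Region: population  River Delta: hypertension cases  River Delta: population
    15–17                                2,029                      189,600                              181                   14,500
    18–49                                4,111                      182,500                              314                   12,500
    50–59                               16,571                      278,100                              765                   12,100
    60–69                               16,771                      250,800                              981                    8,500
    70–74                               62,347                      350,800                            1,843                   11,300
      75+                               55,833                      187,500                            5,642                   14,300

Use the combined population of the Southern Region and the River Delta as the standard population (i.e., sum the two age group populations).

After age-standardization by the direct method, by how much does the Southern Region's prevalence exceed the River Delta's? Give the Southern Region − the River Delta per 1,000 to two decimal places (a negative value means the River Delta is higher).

-19.00

Age-specific rates per 1,000 for the Southern Region: 10.701, 22.526, 59.586, 66.870, 177.728, 297.776.
For the River Delta: 12.483, 25.120, 63.223, 115.412, 163.097, 394.545.
Combined standard total = 1,512,500; weights = 0.1349, 0.1289, 0.1919, 0.1714, 0.2394, 0.1334.
The Southern Region: 0.1349×10.701 + 0.1289×22.526 + 0.1919×59.586 + 0.1714×66.870 + 0.2394×177.728 + 0.1334×297.776 = 109.5237 per 1,000.
The River Delta: 0.1349×12.483 + 0.1289×25.120 + 0.1919×63.223 + 0.1714×115.412 + 0.2394×163.097 + 0.1334×394.545 = 128.5267 per 1,000.
Difference = 109.5237 − 128.5267 = -19.0029.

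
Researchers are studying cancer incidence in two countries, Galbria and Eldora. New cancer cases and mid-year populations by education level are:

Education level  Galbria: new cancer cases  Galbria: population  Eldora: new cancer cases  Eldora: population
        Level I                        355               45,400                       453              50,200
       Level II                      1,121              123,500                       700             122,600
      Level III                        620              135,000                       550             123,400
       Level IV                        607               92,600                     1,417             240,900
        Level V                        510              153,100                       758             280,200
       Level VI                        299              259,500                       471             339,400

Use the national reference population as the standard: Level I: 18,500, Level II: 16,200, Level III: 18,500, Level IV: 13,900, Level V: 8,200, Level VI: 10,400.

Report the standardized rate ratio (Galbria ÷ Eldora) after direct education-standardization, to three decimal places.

1.102

Education-specific rates per 100,000 for Galbria: 781.94, 907.69, 459.26, 655.51, 333.12, 115.22.
For Eldora: 902.39, 570.96, 445.71, 588.21, 270.52, 138.77.
Standard total = 85,700; weights = 0.2159, 0.1890, 0.2159, 0.1622, 0.0957, 0.1214.
Galbria: 0.2159×781.94 + 0.1890×907.69 + 0.2159×459.26 + 0.1622×655.51 + 0.0957×333.12 + 0.1214×115.22 = 591.6940 per 100,000.
Eldora: 0.2159×902.39 + 0.1890×570.96 + 0.2159×445.71 + 0.1622×588.21 + 0.0957×270.52 + 0.1214×138.77 = 537.0714 per 100,000.
Ratio = 591.6940 ÷ 537.0714 = 1.10170.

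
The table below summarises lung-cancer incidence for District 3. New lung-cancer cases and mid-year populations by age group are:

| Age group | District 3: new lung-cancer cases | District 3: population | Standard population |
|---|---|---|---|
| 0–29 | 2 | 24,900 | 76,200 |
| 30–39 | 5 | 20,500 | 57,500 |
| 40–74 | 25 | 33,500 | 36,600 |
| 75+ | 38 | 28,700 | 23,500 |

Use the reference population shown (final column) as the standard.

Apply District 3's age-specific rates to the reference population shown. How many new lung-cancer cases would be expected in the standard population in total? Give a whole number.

79

Age-specific rates per 100,000 for District 3: 8.03, 24.39, 74.63, 132.40.
Expected new lung-cancer cases = Σ (standard pop × age-specific rate ÷ 100,000)
= 76,200×8.03/100,000 + 57,500×24.39/100,000 + 36,600×74.63/100,000 + 23,500×132.40/100,000
= 6.12 + 14.02 + 27.31 + 31.11 = 78.57.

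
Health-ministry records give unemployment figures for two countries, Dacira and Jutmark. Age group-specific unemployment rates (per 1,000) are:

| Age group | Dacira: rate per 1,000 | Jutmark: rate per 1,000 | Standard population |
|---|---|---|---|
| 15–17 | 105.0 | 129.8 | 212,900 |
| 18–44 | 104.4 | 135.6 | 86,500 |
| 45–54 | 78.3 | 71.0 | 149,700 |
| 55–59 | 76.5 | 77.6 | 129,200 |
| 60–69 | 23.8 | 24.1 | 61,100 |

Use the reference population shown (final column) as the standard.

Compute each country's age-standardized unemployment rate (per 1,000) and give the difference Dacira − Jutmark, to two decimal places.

-11.02

Standard total = 639,400; weights = 0.3330, 0.1353, 0.2341, 0.2021, 0.0956.
Dacira: 0.3330×105.0 + 0.1353×104.4 + 0.2341×78.3 + 0.2021×76.5 + 0.0956×23.8 = 85.1495 per 1,000.
Jutmark: 0.3330×129.8 + 0.1353×135.6 + 0.2341×71.0 + 0.2021×77.6 + 0.0956×24.1 = 96.1698 per 1,000.
Difference = 85.1495 − 96.1698 = -11.0203.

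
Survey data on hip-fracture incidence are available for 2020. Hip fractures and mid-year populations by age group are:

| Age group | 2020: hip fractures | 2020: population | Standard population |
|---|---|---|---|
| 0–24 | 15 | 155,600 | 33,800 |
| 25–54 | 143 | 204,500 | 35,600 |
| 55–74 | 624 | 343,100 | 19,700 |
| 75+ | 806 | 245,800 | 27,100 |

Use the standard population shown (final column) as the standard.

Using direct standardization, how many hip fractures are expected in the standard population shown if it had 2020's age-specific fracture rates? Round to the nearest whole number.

153

Age-specific rates per 100,000 for 2020: 9.64, 69.93, 181.87, 327.91.
Expected hip fractures = Σ (standard pop × age-specific rate ÷ 100,000)
= 33,800×9.64/100,000 + 35,600×69.93/100,000 + 19,700×181.87/100,000 + 27,100×327.91/100,000
= 3.26 + 24.89 + 35.83 + 88.86 = 152.84.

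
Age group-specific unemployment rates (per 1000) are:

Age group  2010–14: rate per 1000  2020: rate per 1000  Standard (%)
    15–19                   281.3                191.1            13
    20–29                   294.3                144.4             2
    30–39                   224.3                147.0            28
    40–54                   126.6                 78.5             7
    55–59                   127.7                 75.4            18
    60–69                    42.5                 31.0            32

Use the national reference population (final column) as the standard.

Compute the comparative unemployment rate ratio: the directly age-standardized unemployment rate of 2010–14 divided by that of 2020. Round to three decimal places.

1.540

Standard weights: 0.13, 0.02, 0.28, 0.07, 0.18, 0.32.
2010–14: 0.1300×281.3 + 0.0200×294.3 + 0.2800×224.3 + 0.0700×126.6 + 0.1800×127.7 + 0.3200×42.5 = 150.7070 per 1000.
2020: 0.1300×191.1 + 0.0200×144.4 + 0.2800×147.0 + 0.0700×78.5 + 0.1800×75.4 + 0.3200×31.0 = 97.8780 per 1000.
Ratio = 150.7070 ÷ 97.8780 = 1.53974.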